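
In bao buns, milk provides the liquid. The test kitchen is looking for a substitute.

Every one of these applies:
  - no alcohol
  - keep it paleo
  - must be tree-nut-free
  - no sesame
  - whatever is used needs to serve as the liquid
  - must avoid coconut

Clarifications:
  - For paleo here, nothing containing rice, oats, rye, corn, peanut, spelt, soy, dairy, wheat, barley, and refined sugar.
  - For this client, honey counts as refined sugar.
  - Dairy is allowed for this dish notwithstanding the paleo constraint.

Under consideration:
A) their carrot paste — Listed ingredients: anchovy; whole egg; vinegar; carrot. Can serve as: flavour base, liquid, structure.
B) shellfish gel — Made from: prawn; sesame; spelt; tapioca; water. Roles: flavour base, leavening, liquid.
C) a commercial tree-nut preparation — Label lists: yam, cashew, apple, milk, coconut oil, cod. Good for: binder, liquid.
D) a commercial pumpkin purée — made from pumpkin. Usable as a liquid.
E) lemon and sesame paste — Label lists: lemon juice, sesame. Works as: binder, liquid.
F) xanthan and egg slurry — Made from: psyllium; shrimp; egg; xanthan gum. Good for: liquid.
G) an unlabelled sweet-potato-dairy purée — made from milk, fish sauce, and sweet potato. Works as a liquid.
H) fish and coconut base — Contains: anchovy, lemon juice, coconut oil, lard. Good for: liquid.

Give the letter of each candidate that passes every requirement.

A, D, F, G

A: whole egg and anchovy etc. — none of it excluded — keep
B: has spelt, so not paleo; has sesame, so not sesame-free — no
C: has cashew, so not tree-nut-free; has coconut oil, so not coconut-free — out
D: no alcohol, no sesame — valid
E: has sesame, so not sesame-free — no
F: all constraints satisfied — OK
G: dairy is permitted under the paleo carve-out; nothing else excluded — valid
H: has coconut oil, so not coconut-free — reject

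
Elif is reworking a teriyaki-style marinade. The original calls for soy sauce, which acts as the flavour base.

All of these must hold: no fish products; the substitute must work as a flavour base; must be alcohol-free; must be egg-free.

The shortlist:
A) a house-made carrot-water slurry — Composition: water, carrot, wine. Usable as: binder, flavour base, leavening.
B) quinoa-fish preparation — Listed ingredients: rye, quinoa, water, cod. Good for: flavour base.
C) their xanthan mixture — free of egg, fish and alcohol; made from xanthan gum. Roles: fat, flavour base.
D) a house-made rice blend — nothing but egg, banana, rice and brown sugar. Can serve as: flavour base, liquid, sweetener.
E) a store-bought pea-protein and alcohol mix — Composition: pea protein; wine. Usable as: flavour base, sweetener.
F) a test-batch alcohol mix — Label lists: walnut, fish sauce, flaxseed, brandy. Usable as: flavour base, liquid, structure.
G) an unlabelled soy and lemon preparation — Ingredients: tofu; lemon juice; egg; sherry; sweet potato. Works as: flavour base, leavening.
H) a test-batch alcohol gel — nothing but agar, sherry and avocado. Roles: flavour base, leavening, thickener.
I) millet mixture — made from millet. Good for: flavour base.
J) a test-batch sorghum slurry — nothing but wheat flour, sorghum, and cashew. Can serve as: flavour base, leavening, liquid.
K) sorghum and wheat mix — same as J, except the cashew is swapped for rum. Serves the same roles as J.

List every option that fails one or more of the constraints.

A, B, D, E, F, G, H, K

A: has wine, so not alcohol-free — out
B: has cod, so not fish-free — out
C: works as a flavour base, no alcohol, no egg — valid
D: has egg, so not egg-free — reject
E: has wine, so not alcohol-free — reject
F: has brandy, so not alcohol-free; has fish sauce, so not fish-free — out
G: has sherry, so not alcohol-free; has egg, so not egg-free — reject
H: has sherry, so not alcohol-free — no
I: only millet; none excluded — keep
J: only cashew, wheat flour, and sorghum; none excluded — OK
K: has rum, so not alcohol-free — no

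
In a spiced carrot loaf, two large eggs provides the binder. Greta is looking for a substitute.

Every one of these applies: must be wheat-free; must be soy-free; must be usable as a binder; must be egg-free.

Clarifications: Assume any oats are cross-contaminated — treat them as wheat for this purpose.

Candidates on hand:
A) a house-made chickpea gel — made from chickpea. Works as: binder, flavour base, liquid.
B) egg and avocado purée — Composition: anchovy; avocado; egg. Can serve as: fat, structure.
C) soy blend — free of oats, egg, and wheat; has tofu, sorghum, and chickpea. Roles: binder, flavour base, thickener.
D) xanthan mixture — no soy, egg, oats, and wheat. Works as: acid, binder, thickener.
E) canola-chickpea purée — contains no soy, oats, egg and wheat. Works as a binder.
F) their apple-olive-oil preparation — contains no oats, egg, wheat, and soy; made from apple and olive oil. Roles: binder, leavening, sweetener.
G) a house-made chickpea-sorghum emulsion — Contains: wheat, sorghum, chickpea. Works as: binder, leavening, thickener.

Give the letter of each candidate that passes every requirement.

A, D, E, F

A: every rule checks out — keep
B: not usable as a binder; has egg, so not egg-free — no
C: has tofu, so not soy-free — no
D: no egg, wheat-free — valid
E: works as a binder, wheat-free, no egg — keep
F: no soy, no egg — valid
G: has wheat, so not wheat-free — reject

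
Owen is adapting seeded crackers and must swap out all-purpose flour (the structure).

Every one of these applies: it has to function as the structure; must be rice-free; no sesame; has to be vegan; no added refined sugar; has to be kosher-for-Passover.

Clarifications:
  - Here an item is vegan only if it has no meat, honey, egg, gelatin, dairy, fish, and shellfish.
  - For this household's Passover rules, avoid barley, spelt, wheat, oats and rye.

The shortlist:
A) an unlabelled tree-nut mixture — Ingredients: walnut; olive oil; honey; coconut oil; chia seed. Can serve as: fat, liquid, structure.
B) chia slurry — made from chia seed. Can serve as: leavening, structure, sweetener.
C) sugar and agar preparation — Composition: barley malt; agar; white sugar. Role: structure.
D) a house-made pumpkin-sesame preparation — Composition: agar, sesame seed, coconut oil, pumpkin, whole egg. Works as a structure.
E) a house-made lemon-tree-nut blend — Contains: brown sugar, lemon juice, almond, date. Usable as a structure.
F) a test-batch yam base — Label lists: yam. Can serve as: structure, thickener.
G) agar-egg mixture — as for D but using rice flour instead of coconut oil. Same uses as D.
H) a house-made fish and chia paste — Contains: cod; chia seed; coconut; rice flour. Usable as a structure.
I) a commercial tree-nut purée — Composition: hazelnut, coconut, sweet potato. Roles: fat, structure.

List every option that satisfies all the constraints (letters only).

A: has honey, so not vegan — reject
B: only chia seed; none excluded — keep
C: has barley malt, so not kosher-for-Passover; has white sugar, so not no-added-sugar — out
D: has whole egg, so not vegan; has sesame seed, so not sesame-free — reject
E: has brown sugar, so not no-added-sugar — out
F: nothing on the exclusion list — valid
G: has whole egg, so not vegan; has sesame seed, so not sesame-free (and 1 more) — out
H: has cod, so not vegan; has rice flour, so not rice-free — no
I: works as a structure, kosher-for-Passover, no sesame — OK

B, F, I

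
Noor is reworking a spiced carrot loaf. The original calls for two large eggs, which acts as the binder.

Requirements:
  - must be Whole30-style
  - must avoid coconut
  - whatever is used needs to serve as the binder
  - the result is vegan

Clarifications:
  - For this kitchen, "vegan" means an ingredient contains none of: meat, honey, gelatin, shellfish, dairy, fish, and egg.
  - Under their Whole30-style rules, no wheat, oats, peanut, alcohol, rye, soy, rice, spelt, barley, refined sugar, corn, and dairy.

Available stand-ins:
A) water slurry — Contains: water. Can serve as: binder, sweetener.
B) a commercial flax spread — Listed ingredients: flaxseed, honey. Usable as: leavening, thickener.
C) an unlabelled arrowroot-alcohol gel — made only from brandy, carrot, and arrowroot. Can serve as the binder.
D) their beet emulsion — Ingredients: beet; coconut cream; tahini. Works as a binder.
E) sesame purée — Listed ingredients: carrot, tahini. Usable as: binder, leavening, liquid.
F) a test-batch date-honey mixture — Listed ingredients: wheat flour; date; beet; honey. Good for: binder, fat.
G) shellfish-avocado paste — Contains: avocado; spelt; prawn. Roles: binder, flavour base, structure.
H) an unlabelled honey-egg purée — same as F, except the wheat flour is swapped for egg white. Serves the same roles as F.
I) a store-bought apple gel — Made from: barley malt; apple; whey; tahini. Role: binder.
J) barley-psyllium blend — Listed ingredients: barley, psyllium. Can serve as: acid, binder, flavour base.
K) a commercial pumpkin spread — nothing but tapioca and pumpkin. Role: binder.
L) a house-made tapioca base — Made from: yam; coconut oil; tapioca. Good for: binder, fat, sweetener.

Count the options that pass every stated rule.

A: every rule checks out — keep
B: not usable as a binder; has honey, so not vegan — out
C: has brandy, so not Whole30-style — no
D: has coconut cream, so not coconut-free — out
E: vegan, Whole30-style — OK
F: has honey, so not vegan; has wheat flour, so not Whole30-style — no
G: has prawn, so not vegan; has spelt, so not Whole30-style — reject
H: has egg white, so not vegan — no
I: has whey, so not vegan; has barley malt, so not Whole30-style — no
J: has barley, so not Whole30-style — reject
K: nothing on the exclusion list — OK
L: has coconut oil, so not coconut-free — out

3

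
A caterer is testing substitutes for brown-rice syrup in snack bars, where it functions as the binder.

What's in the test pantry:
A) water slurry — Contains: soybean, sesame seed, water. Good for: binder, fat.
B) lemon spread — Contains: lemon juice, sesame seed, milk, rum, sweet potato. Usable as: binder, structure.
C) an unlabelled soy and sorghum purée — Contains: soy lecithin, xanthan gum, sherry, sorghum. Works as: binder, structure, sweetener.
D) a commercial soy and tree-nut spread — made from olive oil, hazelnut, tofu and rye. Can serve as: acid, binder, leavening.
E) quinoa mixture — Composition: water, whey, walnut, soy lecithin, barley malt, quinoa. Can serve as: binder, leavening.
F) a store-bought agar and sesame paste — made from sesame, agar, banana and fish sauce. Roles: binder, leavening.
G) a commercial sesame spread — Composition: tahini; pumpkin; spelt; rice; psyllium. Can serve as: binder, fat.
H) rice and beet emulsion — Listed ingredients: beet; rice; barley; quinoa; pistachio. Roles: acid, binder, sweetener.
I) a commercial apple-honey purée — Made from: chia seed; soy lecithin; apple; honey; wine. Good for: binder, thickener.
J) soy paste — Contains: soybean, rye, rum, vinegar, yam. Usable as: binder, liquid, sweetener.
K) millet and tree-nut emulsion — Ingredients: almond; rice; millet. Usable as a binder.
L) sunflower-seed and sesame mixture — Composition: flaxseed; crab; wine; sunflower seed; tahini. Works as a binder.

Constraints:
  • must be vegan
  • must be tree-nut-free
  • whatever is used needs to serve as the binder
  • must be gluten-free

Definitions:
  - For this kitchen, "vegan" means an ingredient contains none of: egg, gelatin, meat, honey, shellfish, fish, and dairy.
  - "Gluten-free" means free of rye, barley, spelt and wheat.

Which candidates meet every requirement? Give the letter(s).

A: gluten-free, no tree nuts — OK
B: has milk, so not vegan — reject
C: sherry and soy lecithin etc. — none of it excluded — OK
D: has rye, so not gluten-free; has hazelnut, so not tree-nut-free — no
E: has whey, so not vegan; has barley malt, so not gluten-free (and 1 more) — reject
F: has fish sauce, so not vegan — out
G: has spelt, so not gluten-free — reject
H: has barley, so not gluten-free; has pistachio, so not tree-nut-free — out
I: has honey, so not vegan — no
J: has rye, so not gluten-free — out
K: has almond, so not tree-nut-free — no
L: has crab, so not vegan — out

A, C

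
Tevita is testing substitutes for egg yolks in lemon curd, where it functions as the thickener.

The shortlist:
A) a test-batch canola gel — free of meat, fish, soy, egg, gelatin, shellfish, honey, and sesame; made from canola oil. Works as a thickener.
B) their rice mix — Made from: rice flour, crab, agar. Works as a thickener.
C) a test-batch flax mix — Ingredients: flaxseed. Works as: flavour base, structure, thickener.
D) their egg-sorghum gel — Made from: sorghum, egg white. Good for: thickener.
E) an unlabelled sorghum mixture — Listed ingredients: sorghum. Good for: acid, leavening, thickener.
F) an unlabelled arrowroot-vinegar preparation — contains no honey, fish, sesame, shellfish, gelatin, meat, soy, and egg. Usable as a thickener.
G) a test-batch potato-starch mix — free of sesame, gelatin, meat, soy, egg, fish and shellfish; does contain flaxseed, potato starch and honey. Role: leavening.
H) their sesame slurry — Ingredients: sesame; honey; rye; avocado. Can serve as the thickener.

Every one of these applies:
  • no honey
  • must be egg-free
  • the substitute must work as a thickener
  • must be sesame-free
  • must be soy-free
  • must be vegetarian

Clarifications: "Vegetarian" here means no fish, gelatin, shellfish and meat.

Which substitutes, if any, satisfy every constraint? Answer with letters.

A, C, E, F

A: no honey, no egg — valid
B: has crab, so not vegetarian — out
C: every rule checks out — valid
D: has egg white, so not egg-free — no
E: works as a thickener, no sesame, vegetarian — valid
F: no sesame, no honey — OK
G: not usable as a thickener; has honey, so not honey-free — reject
H: has honey, so not honey-free; has sesame, so not sesame-free — no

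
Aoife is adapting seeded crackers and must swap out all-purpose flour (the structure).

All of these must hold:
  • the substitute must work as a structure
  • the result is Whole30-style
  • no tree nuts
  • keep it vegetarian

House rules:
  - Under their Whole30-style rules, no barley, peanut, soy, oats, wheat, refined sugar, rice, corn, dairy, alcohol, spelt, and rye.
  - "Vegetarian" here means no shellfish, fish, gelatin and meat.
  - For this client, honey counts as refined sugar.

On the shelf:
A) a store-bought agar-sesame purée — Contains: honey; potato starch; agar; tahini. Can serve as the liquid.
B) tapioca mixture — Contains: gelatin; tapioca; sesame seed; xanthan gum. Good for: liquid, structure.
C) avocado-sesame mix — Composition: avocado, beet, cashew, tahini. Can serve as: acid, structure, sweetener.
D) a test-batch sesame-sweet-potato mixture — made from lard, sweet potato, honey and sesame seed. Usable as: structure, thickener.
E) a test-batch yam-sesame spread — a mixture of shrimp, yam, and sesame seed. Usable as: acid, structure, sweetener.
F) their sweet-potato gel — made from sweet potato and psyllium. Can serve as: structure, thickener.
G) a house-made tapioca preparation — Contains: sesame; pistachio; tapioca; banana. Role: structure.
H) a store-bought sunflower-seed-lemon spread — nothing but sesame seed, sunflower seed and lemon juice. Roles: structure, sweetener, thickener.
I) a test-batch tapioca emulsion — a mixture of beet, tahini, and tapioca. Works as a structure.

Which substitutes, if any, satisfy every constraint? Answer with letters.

A: not usable as a structure; has honey, so not Whole30-style — no
B: has gelatin, so not vegetarian — reject
C: has cashew, so not tree-nut-free — no
D: has honey, so not Whole30-style; has lard, so not vegetarian — reject
E: has shrimp, so not vegetarian — reject
F: only psyllium and sweet potato; none excluded — keep
G: has pistachio, so not tree-nut-free — no
H: only sesame seed, lemon juice and sunflower seed; none excluded — OK
I: no tree nuts, vegetarian — valid

F, H, I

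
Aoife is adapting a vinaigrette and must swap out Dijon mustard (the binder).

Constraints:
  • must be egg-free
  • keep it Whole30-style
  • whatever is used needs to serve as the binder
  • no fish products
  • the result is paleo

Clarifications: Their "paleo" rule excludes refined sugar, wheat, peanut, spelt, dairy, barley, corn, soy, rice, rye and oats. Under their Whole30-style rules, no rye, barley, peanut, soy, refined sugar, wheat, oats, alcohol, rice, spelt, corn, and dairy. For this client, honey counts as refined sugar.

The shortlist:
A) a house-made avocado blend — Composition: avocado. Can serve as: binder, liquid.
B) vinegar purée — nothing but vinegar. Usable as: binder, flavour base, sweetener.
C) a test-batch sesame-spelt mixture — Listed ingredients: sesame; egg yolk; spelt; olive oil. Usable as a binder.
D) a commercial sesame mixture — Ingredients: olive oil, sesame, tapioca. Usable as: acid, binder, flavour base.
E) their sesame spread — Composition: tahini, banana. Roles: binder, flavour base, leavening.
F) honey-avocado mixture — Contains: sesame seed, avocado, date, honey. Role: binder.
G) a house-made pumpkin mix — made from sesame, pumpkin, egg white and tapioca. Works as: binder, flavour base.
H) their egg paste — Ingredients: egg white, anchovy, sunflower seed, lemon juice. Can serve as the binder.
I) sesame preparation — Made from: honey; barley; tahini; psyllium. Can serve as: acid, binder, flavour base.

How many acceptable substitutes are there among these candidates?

4

A: Whole30-style, no fish — valid
B: every rule checks out — OK
C: has spelt, so not paleo; has spelt, so not Whole30-style (and 1 more) — reject
D: only sesame, tapioca and olive oil; none excluded — valid
E: only tahini and banana; none excluded — keep
F: has honey, so not paleo; has honey, so not Whole30-style — reject
G: has egg white, so not egg-free — no
H: has egg white, so not egg-free; has anchovy, so not fish-free — no
I: has barley, so not paleo; has barley, so not Whole30-style — out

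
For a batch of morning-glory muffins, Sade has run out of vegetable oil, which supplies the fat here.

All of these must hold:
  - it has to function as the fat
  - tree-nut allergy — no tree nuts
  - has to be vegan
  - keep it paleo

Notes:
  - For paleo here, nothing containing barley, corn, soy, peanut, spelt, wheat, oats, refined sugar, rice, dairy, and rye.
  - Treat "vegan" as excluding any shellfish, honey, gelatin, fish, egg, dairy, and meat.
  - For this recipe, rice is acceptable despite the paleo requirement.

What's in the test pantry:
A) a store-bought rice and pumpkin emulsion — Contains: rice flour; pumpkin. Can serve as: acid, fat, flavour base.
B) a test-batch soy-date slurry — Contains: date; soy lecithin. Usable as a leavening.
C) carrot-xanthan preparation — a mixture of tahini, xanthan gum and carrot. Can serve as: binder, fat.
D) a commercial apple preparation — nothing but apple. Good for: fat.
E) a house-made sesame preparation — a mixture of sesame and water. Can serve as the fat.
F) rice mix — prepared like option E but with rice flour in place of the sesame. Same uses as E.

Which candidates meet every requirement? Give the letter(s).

A, C, D, E, F

A: rice is permitted under the paleo carve-out; nothing else excluded — valid
B: not usable as a fat; has soy lecithin, so not paleo — out
C: only tahini, carrot and xanthan gum; none excluded — valid
D: all constraints satisfied — valid
E: nothing on the exclusion list — keep
F: rice is permitted under the paleo carve-out; nothing else excluded — OK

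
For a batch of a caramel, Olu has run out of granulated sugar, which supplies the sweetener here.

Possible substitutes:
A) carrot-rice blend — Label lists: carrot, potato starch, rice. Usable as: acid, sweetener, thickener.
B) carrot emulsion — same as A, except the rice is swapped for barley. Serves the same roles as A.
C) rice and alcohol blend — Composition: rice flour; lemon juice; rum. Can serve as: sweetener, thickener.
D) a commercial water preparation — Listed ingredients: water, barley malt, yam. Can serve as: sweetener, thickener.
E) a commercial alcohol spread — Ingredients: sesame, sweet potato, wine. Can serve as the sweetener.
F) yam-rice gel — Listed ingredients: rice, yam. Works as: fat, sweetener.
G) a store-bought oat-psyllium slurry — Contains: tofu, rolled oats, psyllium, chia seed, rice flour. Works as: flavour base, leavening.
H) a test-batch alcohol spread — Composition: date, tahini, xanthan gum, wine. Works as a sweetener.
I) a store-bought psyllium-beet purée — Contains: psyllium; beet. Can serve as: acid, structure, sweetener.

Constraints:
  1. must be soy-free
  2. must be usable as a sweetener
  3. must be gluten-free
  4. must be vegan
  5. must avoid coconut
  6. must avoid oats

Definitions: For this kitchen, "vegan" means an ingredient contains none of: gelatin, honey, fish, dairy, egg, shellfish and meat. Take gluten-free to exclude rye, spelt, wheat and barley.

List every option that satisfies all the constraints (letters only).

A, C, E, F, H, I

A: every rule checks out — OK
B: has barley, so not gluten-free — reject
C: all constraints satisfied — valid
D: has barley malt, so not gluten-free — no
E: every rule checks out — valid
F: works as a sweetener, no oats, no soy — OK
G: not usable as a sweetener; has tofu, so not soy-free (and 1 more) — reject
H: gluten-free, vegan — OK
I: every rule checks out — OK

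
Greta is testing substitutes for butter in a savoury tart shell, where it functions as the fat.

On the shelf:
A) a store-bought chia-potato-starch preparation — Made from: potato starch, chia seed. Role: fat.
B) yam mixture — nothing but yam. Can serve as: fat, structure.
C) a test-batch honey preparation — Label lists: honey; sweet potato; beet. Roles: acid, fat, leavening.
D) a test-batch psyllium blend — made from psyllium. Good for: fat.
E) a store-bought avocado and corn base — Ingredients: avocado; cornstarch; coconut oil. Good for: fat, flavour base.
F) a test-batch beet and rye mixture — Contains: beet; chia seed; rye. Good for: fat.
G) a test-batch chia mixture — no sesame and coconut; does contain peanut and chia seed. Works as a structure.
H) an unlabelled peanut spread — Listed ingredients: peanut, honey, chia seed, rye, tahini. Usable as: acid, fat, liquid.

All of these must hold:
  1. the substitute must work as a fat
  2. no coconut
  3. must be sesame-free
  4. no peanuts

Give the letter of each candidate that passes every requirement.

A, B, C, D, F

A: only chia seed and potato starch; none excluded — valid
B: only yam; none excluded — keep
C: no sesame, no coconut — valid
D: every rule checks out — keep
E: has coconut oil, so not coconut-free — no
F: no coconut, no sesame — keep
G: not usable as a fat; has peanut, so not peanut-free — out
H: has peanut, so not peanut-free; has tahini, so not sesame-free — reject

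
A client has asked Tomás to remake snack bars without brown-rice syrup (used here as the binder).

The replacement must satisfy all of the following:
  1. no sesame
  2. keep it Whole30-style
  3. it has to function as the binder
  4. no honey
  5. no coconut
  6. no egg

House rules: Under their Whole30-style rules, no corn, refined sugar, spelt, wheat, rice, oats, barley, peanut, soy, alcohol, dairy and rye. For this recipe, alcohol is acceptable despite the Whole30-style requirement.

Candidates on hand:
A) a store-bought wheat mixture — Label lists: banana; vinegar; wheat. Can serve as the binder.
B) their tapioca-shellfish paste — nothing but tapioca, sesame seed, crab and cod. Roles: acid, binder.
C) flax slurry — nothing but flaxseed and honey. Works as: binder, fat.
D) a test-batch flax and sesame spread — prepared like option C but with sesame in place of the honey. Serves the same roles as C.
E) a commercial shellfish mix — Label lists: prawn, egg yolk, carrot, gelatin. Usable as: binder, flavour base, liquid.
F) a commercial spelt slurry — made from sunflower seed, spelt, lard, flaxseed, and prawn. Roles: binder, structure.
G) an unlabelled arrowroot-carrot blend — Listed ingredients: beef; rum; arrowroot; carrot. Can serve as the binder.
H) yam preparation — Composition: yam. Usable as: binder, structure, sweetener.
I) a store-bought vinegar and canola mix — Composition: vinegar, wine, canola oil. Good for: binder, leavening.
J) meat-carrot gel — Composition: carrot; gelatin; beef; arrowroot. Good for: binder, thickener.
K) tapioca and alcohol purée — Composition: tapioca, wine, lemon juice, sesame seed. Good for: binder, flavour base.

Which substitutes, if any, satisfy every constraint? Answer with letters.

A: has wheat, so not Whole30-style — out
B: has sesame seed, so not sesame-free — no
C: has honey, so not honey-free — out
D: has sesame, so not sesame-free — no
E: has egg yolk, so not egg-free — out
F: has spelt, so not Whole30-style — reject
G: alcohol is permitted under the Whole30-style carve-out; nothing else excluded — valid
H: only yam; none excluded — valid
I: alcohol is permitted under the Whole30-style carve-out; nothing else excluded — valid
J: works as a binder, no honey, no coconut — valid
K: has sesame seed, so not sesame-free — out

G, H, I, J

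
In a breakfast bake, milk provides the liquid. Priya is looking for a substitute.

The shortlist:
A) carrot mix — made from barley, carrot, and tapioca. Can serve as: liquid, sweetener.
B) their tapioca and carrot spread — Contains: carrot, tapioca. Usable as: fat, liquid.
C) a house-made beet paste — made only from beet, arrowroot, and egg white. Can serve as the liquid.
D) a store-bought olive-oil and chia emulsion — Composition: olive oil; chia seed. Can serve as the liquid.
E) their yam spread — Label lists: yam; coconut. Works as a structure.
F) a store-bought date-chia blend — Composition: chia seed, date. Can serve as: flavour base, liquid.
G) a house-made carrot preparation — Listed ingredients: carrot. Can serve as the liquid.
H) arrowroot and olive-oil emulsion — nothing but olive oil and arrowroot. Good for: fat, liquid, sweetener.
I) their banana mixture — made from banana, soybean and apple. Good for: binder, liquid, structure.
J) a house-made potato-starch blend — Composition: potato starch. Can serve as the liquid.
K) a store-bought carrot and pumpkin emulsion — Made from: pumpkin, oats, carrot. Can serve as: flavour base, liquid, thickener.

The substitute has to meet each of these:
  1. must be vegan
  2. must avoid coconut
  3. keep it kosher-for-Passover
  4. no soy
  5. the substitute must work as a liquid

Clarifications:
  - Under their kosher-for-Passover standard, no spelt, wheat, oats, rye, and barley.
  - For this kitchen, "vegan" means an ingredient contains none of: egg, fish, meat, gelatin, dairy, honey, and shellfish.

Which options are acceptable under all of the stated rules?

B, D, F, G, H, J

A: has barley, so not kosher-for-Passover — reject
B: works as a liquid, vegan, no soy — valid
C: has egg white, so not vegan — reject
D: all constraints satisfied — OK
E: not usable as a liquid; has coconut, so not coconut-free — no
F: only date and chia seed; none excluded — keep
G: works as a liquid, vegan, no coconut — keep
H: no soy, kosher-for-Passover — OK
I: has soybean, so not soy-free — no
J: vegan, kosher-for-Passover — valid
K: has oats, so not kosher-for-Passover — reject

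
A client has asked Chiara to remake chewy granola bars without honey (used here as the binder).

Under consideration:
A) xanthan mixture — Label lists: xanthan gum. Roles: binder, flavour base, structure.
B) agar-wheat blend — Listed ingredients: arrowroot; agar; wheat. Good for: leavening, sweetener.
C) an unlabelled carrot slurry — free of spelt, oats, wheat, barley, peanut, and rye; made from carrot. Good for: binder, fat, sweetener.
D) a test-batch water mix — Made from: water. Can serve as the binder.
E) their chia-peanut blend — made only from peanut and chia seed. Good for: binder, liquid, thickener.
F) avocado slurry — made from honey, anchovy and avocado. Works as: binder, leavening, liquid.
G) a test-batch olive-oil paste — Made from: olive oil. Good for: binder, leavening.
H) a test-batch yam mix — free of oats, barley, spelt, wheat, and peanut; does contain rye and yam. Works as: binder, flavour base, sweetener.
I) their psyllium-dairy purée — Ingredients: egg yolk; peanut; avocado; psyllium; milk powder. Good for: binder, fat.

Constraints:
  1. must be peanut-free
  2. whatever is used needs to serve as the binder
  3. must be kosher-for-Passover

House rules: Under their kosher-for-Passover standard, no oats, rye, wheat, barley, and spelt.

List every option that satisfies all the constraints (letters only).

A, C, D, F, G

A: no peanut, kosher-for-Passover — keep
B: not usable as a binder; has wheat, so not kosher-for-Passover — no
C: nothing on the exclusion list — keep
D: only water; none excluded — keep
E: has peanut, so not peanut-free — reject
F: kosher-for-Passover, no peanut — valid
G: works as a binder, kosher-for-Passover, no peanut — valid
H: has rye, so not kosher-for-Passover — no
I: has peanut, so not peanut-free — out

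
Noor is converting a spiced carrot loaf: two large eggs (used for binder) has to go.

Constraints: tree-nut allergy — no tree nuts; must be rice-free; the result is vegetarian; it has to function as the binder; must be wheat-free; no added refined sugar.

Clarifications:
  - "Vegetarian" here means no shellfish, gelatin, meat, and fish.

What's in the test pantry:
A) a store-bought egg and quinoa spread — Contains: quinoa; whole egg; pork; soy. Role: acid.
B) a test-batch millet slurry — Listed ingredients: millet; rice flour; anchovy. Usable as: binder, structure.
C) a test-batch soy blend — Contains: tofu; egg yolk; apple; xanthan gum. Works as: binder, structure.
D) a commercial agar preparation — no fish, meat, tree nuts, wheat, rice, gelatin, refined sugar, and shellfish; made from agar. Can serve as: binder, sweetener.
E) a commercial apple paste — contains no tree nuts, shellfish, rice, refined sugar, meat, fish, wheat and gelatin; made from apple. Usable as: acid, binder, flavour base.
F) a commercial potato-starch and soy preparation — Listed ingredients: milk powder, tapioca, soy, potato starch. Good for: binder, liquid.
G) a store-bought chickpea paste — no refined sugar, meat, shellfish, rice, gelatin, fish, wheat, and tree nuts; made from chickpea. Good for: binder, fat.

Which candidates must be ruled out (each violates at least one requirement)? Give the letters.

A, B

A: not usable as a binder; has pork, so not vegetarian — reject
B: has anchovy, so not vegetarian; has rice flour, so not rice-free — out
C: nothing on the exclusion list — OK
D: works as a binder, vegetarian, no wheat — valid
E: works as a binder, vegetarian, no rice — valid
F: no tree nuts, no wheat — keep
G: no tree nuts, no wheat — OK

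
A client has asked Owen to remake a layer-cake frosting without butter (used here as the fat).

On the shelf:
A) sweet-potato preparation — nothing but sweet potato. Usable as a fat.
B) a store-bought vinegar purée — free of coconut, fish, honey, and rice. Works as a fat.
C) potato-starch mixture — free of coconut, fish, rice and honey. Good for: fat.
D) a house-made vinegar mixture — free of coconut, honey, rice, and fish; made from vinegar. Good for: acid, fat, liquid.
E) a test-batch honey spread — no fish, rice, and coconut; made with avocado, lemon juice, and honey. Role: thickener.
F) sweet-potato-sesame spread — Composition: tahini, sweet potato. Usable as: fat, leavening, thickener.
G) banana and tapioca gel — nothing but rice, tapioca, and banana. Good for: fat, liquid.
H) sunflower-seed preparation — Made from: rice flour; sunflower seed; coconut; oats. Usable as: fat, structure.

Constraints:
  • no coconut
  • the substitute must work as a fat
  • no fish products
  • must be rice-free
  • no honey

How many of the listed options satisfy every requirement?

A: no fish, no honey — keep
B: no rice, no coconut — valid
C: no honey, no fish — OK
D: works as a fat, no honey, no rice — keep
E: not usable as a fat; has honey, so not honey-free — no
F: works as a fat, no fish, no rice — valid
G: has rice, so not rice-free — reject
H: has rice flour, so not rice-free; has coconut, so not coconut-free — no

5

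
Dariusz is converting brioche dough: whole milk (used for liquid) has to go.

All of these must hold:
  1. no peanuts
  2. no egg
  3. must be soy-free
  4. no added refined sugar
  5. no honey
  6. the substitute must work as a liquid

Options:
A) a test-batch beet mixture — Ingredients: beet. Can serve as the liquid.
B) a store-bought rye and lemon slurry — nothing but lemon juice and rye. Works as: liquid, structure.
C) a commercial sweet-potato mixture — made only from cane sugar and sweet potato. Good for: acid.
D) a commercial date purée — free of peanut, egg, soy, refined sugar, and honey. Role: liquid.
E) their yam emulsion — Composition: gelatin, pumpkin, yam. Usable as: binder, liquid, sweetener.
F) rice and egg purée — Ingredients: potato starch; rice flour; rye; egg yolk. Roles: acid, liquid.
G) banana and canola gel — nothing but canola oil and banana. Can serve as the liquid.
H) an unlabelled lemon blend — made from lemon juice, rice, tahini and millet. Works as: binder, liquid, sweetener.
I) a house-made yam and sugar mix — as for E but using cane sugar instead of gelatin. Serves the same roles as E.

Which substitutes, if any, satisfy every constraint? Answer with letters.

A: only beet; none excluded — OK
B: every rule checks out — OK
C: not usable as a liquid; has cane sugar, so not no-added-sugar — out
D: all constraints satisfied — keep
E: only gelatin, pumpkin, and yam; none excluded — valid
F: has egg yolk, so not egg-free — out
G: no peanut, no soy — valid
H: rice and tahini etc. — none of it excluded — keep
I: has cane sugar, so not no-added-sugar — out

A, B, D, E, G, H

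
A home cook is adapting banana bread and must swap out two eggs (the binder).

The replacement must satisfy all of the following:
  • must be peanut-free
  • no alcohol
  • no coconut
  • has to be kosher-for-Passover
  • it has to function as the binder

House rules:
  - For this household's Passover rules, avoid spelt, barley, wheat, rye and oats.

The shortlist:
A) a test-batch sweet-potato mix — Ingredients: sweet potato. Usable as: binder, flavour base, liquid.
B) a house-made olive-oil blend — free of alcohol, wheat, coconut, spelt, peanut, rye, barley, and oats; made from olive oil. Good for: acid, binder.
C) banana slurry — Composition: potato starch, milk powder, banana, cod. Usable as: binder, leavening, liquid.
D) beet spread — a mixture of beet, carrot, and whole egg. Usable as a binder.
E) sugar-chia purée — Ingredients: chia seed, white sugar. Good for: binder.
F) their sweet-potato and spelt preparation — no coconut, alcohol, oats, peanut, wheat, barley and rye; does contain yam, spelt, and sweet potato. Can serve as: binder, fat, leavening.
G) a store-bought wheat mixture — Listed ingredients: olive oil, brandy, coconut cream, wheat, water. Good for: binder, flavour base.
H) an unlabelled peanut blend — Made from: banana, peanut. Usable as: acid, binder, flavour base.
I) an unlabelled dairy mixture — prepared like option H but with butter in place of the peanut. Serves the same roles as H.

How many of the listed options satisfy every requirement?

A: no coconut, kosher-for-Passover — OK
B: no coconut, no alcohol — keep
C: no alcohol, kosher-for-Passover — OK
D: nothing on the exclusion list — keep
E: only white sugar and chia seed; none excluded — keep
F: has spelt, so not kosher-for-Passover — reject
G: has wheat, so not kosher-for-Passover; has coconut cream, so not coconut-free (and 1 more) — reject
H: has peanut, so not peanut-free — reject
I: only butter and banana; none excluded — OK

6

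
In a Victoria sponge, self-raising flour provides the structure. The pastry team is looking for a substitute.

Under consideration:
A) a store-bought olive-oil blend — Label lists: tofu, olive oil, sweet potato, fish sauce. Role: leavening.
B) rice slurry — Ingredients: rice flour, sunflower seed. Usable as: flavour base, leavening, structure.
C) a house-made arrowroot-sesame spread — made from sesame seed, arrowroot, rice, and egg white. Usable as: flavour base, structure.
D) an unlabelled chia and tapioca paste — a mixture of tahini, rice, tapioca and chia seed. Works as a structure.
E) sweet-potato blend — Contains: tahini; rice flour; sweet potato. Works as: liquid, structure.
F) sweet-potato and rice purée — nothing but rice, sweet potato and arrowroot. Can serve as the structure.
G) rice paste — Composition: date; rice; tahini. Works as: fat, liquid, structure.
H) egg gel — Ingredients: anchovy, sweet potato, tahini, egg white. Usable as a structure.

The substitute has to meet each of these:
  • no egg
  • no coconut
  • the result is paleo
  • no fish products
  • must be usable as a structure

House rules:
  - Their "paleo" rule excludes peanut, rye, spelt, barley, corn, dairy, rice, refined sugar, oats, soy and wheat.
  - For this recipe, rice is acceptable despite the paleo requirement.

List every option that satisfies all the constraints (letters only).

A: not usable as a structure; has tofu, so not paleo (and 1 more) — out
B: rice is permitted under the paleo carve-out; nothing else excluded — valid
C: has egg white, so not egg-free — no
D: rice is permitted under the paleo carve-out; nothing else excluded — OK
E: rice is permitted under the paleo carve-out; nothing else excluded — OK
F: rice is permitted under the paleo carve-out; nothing else excluded — keep
G: rice is permitted under the paleo carve-out; nothing else excluded — OK
H: has egg white, so not egg-free; has anchovy, so not fish-free — no

B, D, E, F, G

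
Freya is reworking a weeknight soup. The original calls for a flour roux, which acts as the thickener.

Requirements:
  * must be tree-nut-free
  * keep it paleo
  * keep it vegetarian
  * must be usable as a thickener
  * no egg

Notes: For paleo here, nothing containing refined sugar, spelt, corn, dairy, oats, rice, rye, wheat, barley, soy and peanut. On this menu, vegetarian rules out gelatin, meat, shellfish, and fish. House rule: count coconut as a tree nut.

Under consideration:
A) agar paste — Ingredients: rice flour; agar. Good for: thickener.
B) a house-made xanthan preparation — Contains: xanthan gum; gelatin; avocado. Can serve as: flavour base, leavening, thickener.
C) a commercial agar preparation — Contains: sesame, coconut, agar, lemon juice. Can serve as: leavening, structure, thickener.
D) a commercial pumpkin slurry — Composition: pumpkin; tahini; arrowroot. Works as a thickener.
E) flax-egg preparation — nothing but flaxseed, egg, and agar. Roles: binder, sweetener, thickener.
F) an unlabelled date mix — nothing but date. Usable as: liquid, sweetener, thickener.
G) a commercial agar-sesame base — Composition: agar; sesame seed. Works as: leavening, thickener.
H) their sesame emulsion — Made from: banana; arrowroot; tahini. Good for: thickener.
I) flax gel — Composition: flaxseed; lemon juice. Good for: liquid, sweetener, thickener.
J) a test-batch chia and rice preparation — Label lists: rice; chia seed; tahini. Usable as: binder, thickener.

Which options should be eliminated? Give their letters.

A, B, C, E, J

A: has rice flour, so not paleo — out
B: has gelatin, so not vegetarian — no
C: has coconut, so not tree-nut-free — reject
D: paleo, vegetarian — valid
E: has egg, so not egg-free — no
F: nothing on the exclusion list — valid
G: no egg, vegetarian — valid
H: nothing on the exclusion list — valid
I: nothing on the exclusion list — keep
J: has rice, so not paleo — no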